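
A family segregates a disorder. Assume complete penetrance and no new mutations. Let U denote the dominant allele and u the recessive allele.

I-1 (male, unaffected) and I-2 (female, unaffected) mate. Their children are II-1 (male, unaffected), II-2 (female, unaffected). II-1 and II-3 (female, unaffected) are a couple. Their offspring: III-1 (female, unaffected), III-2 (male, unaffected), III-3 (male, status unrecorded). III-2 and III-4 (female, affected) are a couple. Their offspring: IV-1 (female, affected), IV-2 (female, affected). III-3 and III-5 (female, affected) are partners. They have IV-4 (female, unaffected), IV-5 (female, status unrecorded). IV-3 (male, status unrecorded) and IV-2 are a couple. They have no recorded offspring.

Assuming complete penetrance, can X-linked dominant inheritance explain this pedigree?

A consistent assignment under X-linked dominant exists: I-1 X^u Y, I-2 X^u X^u, II-1 X^u Y, II-2 X^u X^u, II-3 X^u X^u, III-1 X^u X^u, III-2 X^u Y, III-3 X^u Y, III-4 X^U X^U, III-5 X^U X^u, IV-1 X^U X^u, IV-2 X^U X^u, IV-3 X^U Y, IV-4 X^u X^u, IV-5 X^U X^u.
In this assignment every recorded phenotype matches its genotype and every non-founder's genotype is obtainable from its parents' genotypes, so the pedigree is consistent.

Yes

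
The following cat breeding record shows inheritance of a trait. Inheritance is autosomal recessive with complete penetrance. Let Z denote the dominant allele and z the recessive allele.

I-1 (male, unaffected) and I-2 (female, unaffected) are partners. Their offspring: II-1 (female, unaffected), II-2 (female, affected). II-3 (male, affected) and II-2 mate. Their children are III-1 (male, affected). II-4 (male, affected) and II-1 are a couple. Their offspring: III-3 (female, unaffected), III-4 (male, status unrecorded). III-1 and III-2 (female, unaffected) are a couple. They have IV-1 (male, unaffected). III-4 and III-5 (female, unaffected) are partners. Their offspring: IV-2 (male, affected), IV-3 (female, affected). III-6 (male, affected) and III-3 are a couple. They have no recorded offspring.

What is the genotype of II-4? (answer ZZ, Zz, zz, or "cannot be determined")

II-4 is affected, so II-4 is zz.

zz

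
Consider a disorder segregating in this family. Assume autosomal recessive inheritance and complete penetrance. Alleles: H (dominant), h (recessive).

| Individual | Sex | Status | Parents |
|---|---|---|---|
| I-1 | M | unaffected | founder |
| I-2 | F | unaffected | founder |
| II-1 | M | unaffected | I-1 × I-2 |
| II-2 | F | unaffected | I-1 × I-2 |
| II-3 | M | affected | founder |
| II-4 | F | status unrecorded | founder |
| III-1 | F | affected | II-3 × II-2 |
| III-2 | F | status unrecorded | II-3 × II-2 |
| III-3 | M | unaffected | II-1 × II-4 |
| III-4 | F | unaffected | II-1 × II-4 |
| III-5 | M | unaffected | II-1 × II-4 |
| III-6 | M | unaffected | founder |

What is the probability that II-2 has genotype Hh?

1

II-2 is unaffected so carries H and passed h to III-1 (hh), so II-2 is Hh, giving P(Hh) = 1.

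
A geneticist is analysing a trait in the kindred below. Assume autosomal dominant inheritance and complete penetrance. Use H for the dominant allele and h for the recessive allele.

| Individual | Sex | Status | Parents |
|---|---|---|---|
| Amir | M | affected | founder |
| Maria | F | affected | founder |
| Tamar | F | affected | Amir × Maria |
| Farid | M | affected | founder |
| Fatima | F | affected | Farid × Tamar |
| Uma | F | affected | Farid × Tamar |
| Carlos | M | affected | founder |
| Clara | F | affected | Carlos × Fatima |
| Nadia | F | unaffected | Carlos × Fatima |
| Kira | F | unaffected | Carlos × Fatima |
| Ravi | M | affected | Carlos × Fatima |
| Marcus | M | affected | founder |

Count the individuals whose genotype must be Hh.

Obligate heterozygotes: Fatima is affected so carries H and passed h to Nadia (hh), so Fatima is Hh; Carlos is affected so carries H and passed h to Nadia (hh), so Carlos is Hh.
Every other individual is either homozygous by phenotype or has at least one consistent homozygous assignment, so the count is 2.

2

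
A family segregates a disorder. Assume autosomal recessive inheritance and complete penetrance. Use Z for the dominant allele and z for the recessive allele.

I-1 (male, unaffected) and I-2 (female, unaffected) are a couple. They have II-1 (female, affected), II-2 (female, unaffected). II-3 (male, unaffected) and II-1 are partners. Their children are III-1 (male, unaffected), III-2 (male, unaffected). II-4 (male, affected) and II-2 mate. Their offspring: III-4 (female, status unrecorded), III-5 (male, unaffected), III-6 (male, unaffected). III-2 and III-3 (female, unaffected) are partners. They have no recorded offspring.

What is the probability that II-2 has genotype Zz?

1/3

I-1 is unaffected so carries Z and passed z to II-1 (zz), so I-1 is Zz.
I-2 is unaffected so carries Z and passed z to II-1 (zz), so I-2 is Zz.
Their cross gives offspring ratios 1/4 ZZ : 1/2 Zz : 1/4 zz. Conditioning on II-2 being unaffected, P(Zz) = 1/2 / 3/4 = 2/3 before taking II-2's own offspring into account.
II-4 is affected, so II-4 is zz.
Now use II-2's offspring. Probability of each recorded status — unaffected son III-5: 1/2 if II-2 is Zz, 1 if ZZ; unaffected son III-6: 1/2 if II-2 is Zz, 1 if ZZ. (III-4: equally likely either way, so uninformative.)
Bayes: P(Zz) = 2/3·1/4 / (2/3·1/4 + 1/3·1) = 1/3.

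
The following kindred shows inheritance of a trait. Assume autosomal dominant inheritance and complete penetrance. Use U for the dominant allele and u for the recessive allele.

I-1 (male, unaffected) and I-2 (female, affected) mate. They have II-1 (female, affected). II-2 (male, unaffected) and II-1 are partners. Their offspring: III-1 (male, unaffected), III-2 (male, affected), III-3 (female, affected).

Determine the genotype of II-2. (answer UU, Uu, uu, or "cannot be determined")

uu

II-2 is unaffected, so II-2 is uu.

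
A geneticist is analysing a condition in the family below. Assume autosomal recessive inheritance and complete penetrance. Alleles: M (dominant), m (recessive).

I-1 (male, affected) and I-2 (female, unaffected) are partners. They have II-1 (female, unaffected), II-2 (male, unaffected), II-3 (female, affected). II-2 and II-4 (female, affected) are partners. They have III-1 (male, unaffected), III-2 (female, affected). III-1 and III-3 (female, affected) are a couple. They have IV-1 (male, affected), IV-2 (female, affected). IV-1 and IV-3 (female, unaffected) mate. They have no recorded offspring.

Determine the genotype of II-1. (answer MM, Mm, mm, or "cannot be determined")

From phenotype alone, II-1 is MM or Mm.
II-1 is unaffected so carries M and received m from I-1 (mm), so II-1 is Mm.

Mm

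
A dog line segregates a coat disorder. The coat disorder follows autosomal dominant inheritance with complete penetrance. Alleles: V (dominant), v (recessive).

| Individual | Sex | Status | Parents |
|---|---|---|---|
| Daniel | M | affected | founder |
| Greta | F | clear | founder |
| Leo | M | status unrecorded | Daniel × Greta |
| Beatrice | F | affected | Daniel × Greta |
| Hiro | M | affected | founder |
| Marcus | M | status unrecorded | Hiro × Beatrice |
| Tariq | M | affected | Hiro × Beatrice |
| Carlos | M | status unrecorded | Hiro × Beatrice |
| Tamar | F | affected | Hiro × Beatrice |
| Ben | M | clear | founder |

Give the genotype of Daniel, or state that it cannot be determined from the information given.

cannot be determined

Daniel's phenotype allows VV or Vv, and no parent or child forces a single allele at both positions; consistent genotype assignments exist with Daniel as VV or Vv.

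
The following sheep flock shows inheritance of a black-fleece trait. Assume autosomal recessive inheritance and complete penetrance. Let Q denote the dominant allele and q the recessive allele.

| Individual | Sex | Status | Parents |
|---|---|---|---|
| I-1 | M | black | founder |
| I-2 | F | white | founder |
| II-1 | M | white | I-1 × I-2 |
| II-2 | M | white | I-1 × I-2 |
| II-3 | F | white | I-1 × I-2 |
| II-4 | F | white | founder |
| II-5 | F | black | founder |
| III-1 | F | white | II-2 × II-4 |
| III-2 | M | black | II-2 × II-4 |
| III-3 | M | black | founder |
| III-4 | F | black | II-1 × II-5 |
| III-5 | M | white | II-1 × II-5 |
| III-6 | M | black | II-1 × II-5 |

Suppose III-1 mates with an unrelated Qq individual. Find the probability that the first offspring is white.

II-2 is white so carries Q and received q from I-1 (qq), so II-2 is Qq.
II-4 is white so carries Q and passed q to III-2 (qq), so II-4 is Qq.
III-1 is a white offspring of II-2 (Qq) × II-4 (Qq), whose cross gives 1/4 QQ : 1/2 Qq : 1/4 qq; conditioning on being white, III-1 is QQ with probability 1/3, Qq with probability 2/3.
Summing over parental genotype combinations, P(offspring is white) = 1/3·1 + 2/3·3/4 = 5/6.

5/6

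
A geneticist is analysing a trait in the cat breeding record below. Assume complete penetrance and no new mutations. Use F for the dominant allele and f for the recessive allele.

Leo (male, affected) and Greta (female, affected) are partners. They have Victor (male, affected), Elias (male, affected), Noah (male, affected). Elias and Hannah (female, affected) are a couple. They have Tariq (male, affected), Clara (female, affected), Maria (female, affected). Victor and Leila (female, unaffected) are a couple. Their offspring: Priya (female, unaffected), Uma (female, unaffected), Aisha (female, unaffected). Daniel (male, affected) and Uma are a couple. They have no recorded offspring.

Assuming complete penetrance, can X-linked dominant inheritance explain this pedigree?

Under X-linked dominant, Priya (unaffected, female) cannot arise from Victor (affected) × Leila (unaffected).

No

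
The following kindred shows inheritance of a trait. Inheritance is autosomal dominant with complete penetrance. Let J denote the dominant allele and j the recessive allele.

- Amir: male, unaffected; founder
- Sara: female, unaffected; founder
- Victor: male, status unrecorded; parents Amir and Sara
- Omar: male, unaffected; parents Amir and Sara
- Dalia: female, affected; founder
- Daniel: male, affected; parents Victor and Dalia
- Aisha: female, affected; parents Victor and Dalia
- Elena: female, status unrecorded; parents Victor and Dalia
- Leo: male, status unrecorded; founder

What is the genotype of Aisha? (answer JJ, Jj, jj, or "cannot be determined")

From phenotype alone, Aisha is JJ or Jj.
Aisha is affected so carries J and received j from Victor (jj), so Aisha is Jj.

Jj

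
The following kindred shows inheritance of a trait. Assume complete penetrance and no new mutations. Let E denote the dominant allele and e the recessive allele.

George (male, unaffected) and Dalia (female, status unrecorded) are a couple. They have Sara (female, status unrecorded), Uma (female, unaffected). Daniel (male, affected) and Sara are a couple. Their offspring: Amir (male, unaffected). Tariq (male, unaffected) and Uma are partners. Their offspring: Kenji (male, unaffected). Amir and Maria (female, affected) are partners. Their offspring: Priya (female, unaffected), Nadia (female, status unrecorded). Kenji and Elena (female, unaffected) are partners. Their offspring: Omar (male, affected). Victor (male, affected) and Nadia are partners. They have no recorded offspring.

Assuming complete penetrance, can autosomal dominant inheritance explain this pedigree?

No

Under autosomal dominant, Omar (affected, male) cannot arise from Kenji (unaffected) × Elena (unaffected).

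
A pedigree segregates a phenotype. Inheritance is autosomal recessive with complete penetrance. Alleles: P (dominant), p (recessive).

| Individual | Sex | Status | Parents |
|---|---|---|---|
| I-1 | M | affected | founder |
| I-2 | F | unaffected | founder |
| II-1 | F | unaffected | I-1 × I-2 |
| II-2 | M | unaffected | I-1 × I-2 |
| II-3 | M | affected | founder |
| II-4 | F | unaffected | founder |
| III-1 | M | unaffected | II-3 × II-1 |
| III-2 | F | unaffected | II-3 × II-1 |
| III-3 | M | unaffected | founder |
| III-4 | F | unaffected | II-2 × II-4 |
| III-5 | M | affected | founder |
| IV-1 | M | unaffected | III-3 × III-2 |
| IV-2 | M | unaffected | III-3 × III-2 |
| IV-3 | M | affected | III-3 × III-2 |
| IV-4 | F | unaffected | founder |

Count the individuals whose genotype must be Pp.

5

Obligate heterozygotes: II-1 is unaffected so carries P and received p from I-1 (pp), so II-1 is Pp; II-2 is unaffected so carries P and received p from I-1 (pp), so II-2 is Pp; III-1 is unaffected so carries P and received p from II-3 (pp), so III-1 is Pp; III-2 is unaffected so carries P and received p from II-3 (pp), so III-2 is Pp; III-3 is unaffected so carries P and passed p to IV-3 (pp), so III-3 is Pp.
Every other individual is either homozygous by phenotype or has at least one consistent homozygous assignment, so the count is 5.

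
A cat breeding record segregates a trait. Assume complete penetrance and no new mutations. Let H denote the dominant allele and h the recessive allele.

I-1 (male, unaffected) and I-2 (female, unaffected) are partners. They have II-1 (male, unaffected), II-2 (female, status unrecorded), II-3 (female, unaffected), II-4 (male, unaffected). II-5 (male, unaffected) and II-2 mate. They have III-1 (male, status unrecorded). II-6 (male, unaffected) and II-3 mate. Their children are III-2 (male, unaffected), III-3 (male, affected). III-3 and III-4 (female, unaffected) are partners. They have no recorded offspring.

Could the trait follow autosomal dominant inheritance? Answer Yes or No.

Under autosomal dominant, III-3 (affected, male) cannot arise from II-6 (unaffected) × II-3 (unaffected).

No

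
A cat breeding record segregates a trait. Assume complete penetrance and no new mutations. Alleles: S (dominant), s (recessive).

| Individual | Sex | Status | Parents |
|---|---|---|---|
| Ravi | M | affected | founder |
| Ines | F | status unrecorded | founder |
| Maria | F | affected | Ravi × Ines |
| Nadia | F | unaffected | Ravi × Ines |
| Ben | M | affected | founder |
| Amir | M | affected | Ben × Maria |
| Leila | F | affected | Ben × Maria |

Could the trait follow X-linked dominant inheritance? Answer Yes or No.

Under X-linked dominant, Nadia (unaffected, female) cannot arise from Ravi (affected) × Ines (unrecorded).

No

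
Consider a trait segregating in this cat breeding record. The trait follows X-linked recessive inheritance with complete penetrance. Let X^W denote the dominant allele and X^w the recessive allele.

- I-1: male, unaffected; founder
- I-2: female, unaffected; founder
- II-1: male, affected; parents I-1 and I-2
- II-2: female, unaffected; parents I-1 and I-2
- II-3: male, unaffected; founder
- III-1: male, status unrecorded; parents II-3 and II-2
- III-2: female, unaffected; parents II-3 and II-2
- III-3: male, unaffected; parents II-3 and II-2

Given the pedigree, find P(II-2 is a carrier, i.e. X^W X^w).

I-1 is unaffected, so I-1 is X^W Y.
I-2 is unaffected so carries W and passed w to II-1 (X^w Y), so I-2 is X^W X^w.
Their cross gives offspring ratios 1/2 X^W X^W : 1/2 X^W X^w. Conditioning on II-2 being unaffected, P(X^W X^w) = 1/2 / 1 = 1/2 before taking II-2's own offspring into account.
II-3 is unaffected, so II-3 is X^W Y.
Now use II-2's offspring. Probability of each recorded status — unaffected son III-3: 1/2 if II-2 is X^W X^w, 1 if X^W X^W. (III-1, III-2: equally likely either way, so uninformative.)
Bayes: P(X^W X^w) = 1/2·1/2 / (1/2·1/2 + 1/2·1) = 1/3.

1/3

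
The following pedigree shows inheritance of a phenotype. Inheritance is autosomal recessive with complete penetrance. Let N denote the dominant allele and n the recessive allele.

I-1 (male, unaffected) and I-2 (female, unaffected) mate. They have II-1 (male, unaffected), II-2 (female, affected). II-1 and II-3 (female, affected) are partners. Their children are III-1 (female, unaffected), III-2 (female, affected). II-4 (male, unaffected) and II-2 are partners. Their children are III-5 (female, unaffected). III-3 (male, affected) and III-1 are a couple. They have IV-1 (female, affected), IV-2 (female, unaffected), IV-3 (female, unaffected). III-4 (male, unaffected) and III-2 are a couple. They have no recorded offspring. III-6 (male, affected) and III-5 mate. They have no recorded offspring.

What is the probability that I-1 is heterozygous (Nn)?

1

I-1 is unaffected so carries N and passed n to II-2 (nn), so I-1 is Nn, giving P(Nn) = 1.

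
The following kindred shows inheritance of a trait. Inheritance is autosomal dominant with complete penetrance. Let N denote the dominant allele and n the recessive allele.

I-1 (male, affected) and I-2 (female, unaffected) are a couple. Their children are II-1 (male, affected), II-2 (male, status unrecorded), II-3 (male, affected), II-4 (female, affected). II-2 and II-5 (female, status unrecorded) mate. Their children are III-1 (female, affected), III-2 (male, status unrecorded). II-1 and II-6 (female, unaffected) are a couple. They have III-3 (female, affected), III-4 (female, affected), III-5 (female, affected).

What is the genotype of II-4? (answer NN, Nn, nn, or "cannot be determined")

From phenotype alone, II-4 is NN or Nn.
II-4 is affected so carries N and received n from I-2 (nn), so II-4 is Nn.

Nn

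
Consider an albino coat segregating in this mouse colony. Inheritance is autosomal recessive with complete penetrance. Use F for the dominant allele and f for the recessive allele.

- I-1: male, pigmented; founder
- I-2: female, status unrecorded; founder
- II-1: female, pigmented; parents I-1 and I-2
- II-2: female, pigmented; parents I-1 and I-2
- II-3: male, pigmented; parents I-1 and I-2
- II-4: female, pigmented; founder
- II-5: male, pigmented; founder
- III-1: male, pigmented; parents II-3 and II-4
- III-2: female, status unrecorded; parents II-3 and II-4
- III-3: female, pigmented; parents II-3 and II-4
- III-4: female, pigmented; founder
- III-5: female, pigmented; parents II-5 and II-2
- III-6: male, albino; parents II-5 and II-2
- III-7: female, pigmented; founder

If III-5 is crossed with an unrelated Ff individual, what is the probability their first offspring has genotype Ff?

1/2

II-5 is pigmented so carries F and passed f to III-6 (ff), so II-5 is Ff.
II-2 is pigmented so carries F and passed f to III-6 (ff), so II-2 is Ff.
III-5 is a pigmented offspring of II-5 (Ff) × II-2 (Ff), whose cross gives 1/4 FF : 1/2 Ff : 1/4 ff; conditioning on being pigmented, III-5 is FF with probability 1/3, Ff with probability 2/3.
Summing over parental genotype combinations, P(offspring has genotype Ff) = 1/3·1/2 + 2/3·1/2 = 1/2.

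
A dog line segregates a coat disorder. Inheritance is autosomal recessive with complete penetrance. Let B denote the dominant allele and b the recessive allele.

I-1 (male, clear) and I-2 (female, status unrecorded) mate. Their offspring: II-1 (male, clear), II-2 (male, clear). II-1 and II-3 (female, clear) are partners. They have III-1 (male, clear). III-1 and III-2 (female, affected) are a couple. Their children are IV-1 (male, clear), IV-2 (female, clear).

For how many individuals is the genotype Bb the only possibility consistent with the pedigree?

Obligate heterozygotes: IV-1 is clear so carries B and received b from III-2 (bb), so IV-1 is Bb; IV-2 is clear so carries B and received b from III-2 (bb), so IV-2 is Bb.
Every other individual is either homozygous by phenotype or has at least one consistent homozygous assignment, so the count is 2.

2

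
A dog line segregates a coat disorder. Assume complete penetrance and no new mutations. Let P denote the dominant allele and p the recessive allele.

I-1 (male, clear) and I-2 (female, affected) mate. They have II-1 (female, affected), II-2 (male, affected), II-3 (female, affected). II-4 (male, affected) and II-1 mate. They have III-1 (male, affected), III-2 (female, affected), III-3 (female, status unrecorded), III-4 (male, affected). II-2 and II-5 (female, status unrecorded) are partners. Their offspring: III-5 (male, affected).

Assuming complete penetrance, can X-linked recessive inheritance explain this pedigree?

Under X-linked recessive, II-1 (affected, female) cannot arise from I-1 (clear) × I-2 (affected).

No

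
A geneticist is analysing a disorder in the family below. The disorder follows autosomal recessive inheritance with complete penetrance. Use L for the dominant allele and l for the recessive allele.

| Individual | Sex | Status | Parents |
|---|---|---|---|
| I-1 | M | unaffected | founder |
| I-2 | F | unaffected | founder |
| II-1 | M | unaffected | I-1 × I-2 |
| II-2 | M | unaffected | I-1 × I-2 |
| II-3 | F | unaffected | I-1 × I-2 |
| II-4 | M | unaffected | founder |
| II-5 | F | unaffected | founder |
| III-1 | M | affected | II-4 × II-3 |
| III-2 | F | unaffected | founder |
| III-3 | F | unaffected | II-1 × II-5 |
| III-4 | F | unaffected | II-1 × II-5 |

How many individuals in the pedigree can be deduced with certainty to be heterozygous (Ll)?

2

Obligate heterozygotes: II-3 is unaffected so carries L and passed l to III-1 (ll), so II-3 is Ll; II-4 is unaffected so carries L and passed l to III-1 (ll), so II-4 is Ll.
Every other individual is either homozygous by phenotype or has at least one consistent homozygous assignment, so the count is 2.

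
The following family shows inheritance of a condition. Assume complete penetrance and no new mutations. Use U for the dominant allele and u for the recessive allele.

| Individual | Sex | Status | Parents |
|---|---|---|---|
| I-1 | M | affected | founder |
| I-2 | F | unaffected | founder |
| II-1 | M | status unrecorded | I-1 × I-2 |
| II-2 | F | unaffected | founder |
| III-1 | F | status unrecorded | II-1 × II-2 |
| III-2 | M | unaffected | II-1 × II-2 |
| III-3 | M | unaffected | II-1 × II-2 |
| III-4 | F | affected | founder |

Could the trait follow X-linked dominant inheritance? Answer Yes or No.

A consistent assignment under X-linked dominant exists: I-1 X^U Y, I-2 X^u X^u, II-1 X^u Y, II-2 X^u X^u, III-1 X^u X^u, III-2 X^u Y, III-3 X^u Y, III-4 X^U X^U.
In this assignment every recorded phenotype matches its genotype and every non-founder's genotype is obtainable from its parents' genotypes, so the pedigree is consistent.

Yes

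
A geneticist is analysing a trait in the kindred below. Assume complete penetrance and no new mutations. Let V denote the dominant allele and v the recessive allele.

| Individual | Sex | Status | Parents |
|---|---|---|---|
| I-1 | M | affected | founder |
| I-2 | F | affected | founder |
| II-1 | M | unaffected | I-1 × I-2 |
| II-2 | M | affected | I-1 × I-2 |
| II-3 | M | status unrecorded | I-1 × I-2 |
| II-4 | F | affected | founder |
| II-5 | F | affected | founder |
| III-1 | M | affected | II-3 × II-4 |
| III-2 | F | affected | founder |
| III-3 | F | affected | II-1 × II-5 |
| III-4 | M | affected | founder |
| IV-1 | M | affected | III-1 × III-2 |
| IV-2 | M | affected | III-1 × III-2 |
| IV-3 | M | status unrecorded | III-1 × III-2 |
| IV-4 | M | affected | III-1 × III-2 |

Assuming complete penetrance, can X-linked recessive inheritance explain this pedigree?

No

Under X-linked recessive, II-1 (unaffected, male) cannot arise from I-1 (affected) × I-2 (affected).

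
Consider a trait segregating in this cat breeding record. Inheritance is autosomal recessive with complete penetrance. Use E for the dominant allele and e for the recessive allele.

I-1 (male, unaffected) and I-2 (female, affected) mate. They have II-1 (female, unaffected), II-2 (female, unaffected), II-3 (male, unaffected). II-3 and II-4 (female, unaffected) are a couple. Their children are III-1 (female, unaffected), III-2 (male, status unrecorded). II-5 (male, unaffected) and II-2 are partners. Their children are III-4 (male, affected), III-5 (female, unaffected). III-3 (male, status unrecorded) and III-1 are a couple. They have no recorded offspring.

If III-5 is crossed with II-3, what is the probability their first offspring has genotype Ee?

II-5 is unaffected so carries E and passed e to III-4 (ee), so II-5 is Ee.
II-2 is unaffected so carries E and received e from I-2 (ee), so II-2 is Ee.
III-5 is an unaffected offspring of II-5 (Ee) × II-2 (Ee), whose cross gives 1/4 EE : 1/2 Ee : 1/4 ee; conditioning on being unaffected, III-5 is EE with probability 1/3, Ee with probability 2/3.
II-3 is unaffected so carries E and received e from I-2 (ee), so II-3 is Ee.
Summing over parental genotype combinations, P(offspring has genotype Ee) = 1/3·1/2 + 2/3·1/2 = 1/2.

1/2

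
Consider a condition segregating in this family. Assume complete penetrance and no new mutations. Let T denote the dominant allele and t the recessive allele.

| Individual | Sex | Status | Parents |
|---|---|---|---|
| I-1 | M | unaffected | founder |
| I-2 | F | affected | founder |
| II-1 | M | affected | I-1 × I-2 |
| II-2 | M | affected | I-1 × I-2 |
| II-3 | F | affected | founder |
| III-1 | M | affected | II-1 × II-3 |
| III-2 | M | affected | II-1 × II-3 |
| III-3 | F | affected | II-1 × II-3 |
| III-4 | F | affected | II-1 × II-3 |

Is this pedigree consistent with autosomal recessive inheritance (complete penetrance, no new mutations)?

A consistent assignment under autosomal recessive exists: I-1 Tt, I-2 tt, II-1 tt, II-2 tt, II-3 tt, III-1 tt, III-2 tt, III-3 tt, III-4 tt.
In this assignment every recorded phenotype matches its genotype and every non-founder's genotype is obtainable from its parents' genotypes, so the pedigree is consistent.

Yes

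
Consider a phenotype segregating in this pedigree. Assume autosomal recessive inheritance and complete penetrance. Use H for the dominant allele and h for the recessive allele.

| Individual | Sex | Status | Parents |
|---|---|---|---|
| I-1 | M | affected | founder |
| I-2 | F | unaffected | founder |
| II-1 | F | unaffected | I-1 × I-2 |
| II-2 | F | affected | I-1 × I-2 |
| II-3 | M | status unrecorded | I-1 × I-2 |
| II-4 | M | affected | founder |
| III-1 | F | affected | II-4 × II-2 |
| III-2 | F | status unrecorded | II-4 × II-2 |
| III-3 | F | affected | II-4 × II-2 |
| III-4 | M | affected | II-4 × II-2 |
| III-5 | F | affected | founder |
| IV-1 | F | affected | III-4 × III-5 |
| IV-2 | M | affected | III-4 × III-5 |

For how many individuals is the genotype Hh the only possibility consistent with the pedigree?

Obligate heterozygotes: I-2 is unaffected so carries H and passed h to II-2 (hh), so I-2 is Hh; II-1 is unaffected so carries H and received h from I-1 (hh), so II-1 is Hh.
Every other individual is either homozygous by phenotype or has at least one consistent homozygous assignment, so the count is 2.

2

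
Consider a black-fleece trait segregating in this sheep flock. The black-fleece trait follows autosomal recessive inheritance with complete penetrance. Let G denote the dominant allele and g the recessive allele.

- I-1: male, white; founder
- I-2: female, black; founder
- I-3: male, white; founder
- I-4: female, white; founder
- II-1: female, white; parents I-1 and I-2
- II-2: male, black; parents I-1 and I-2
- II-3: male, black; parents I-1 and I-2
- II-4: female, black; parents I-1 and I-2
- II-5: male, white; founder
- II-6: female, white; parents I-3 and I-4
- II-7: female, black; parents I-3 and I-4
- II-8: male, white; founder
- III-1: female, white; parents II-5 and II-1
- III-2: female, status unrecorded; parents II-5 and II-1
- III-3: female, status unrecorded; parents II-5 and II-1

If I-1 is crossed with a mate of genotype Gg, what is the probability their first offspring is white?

I-1 is white so carries G and passed g to II-2 (gg), so I-1 is Gg.
The cross gives 1/4 GG : 1/2 Gg : 1/4 gg, so P(offspring is white) = 3/4.

3/4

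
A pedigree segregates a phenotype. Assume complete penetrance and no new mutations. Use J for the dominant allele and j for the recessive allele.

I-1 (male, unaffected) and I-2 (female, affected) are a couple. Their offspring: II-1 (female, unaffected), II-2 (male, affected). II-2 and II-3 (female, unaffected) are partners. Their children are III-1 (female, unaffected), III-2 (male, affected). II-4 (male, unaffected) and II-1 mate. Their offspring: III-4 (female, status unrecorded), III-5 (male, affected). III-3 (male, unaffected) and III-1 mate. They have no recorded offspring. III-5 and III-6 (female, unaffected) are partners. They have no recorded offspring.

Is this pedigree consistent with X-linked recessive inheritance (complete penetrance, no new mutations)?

A consistent assignment under X-linked recessive exists: I-1 X^J Y, I-2 X^j X^j, II-1 X^J X^j, II-2 X^j Y, II-3 X^J X^j, II-4 X^J Y, III-1 X^J X^j, III-2 X^j Y, III-3 X^J Y, III-4 X^J X^J, III-5 X^j Y, III-6 X^J X^J.
In this assignment every recorded phenotype matches its genotype and every non-founder's genotype is obtainable from its parents' genotypes, so the pedigree is consistent.

Yes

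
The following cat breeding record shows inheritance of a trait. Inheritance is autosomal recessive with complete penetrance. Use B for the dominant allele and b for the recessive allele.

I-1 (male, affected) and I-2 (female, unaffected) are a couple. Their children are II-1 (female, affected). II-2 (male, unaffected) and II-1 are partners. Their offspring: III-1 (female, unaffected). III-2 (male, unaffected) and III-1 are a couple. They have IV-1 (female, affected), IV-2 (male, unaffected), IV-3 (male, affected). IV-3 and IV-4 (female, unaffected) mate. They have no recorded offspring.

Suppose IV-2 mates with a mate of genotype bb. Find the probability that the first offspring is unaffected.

III-2 is unaffected so carries B and passed b to IV-1 (bb), so III-2 is Bb.
III-1 is unaffected so carries B and received b from II-1 (bb), so III-1 is Bb.
IV-2 is an unaffected offspring of III-2 (Bb) × III-1 (Bb), whose cross gives 1/4 BB : 1/2 Bb : 1/4 bb; conditioning on being unaffected, IV-2 is BB with probability 1/3, Bb with probability 2/3.
Summing over parental genotype combinations, P(offspring is unaffected) = 1/3·1 + 2/3·1/2 = 2/3.

2/3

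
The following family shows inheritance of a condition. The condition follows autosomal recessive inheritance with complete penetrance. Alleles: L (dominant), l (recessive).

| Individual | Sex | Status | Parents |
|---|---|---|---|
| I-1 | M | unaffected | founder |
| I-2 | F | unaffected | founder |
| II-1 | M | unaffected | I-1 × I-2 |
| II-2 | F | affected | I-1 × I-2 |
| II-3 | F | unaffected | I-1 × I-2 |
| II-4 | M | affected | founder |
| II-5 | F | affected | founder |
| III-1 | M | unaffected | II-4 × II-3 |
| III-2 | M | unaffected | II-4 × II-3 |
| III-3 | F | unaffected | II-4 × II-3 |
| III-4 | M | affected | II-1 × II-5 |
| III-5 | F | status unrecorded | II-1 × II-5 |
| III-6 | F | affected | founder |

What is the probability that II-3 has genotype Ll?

I-1 is unaffected so carries L and passed l to II-2 (ll), so I-1 is Ll.
I-2 is unaffected so carries L and passed l to II-2 (ll), so I-2 is Ll.
Their cross gives offspring ratios 1/4 LL : 1/2 Ll : 1/4 ll. Conditioning on II-3 being unaffected, P(Ll) = 1/2 / 3/4 = 2/3 before taking II-3's own offspring into account.
II-4 is affected, so II-4 is ll.
Now use II-3's offspring. Probability of each recorded status — unaffected son III-1: 1/2 if II-3 is Ll, 1 if LL; unaffected son III-2: 1/2 if II-3 is Ll, 1 if LL; unaffected daughter III-3: 1/2 if II-3 is Ll, 1 if LL.
Bayes: P(Ll) = 2/3·1/8 / (2/3·1/8 + 1/3·1) = 1/5.

1/5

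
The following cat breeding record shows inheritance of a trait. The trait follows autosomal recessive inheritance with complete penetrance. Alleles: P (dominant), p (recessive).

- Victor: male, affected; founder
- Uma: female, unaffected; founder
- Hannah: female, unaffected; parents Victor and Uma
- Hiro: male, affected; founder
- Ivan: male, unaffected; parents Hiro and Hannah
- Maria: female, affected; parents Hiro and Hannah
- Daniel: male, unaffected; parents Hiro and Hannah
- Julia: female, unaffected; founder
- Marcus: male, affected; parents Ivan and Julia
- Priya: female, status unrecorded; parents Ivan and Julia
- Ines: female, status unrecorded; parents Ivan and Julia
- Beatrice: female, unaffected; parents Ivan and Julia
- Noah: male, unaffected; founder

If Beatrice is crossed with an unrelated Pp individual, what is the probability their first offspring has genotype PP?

1/3

Ivan is unaffected so carries P and received p from Hiro (pp), so Ivan is Pp.
Julia is unaffected so carries P and passed p to Marcus (pp), so Julia is Pp.
Beatrice is an unaffected offspring of Ivan (Pp) × Julia (Pp), whose cross gives 1/4 PP : 1/2 Pp : 1/4 pp; conditioning on being unaffected, Beatrice is PP with probability 1/3, Pp with probability 2/3.
Summing over parental genotype combinations, P(offspring has genotype PP) = 1/3·1/2 + 2/3·1/4 = 1/3.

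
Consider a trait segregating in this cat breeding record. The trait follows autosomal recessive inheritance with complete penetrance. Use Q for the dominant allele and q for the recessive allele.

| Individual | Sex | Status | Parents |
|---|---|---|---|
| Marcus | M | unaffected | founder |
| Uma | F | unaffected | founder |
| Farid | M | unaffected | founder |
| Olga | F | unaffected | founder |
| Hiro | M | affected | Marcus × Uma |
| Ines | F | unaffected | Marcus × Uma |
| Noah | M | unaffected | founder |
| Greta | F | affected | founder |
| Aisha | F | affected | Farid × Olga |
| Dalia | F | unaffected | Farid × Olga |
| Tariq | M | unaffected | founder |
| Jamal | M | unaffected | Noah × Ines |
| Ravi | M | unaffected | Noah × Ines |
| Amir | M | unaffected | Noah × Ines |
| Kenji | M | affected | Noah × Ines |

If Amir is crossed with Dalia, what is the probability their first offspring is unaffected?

8/9

Noah is unaffected so carries Q and passed q to Kenji (qq), so Noah is Qq.
Ines is unaffected so carries Q and passed q to Kenji (qq), so Ines is Qq.
Amir is an unaffected offspring of Noah (Qq) × Ines (Qq), whose cross gives 1/4 QQ : 1/2 Qq : 1/4 qq; conditioning on being unaffected, Amir is QQ with probability 1/3, Qq with probability 2/3.
Farid is unaffected so carries Q and passed q to Aisha (qq), so Farid is Qq.
Olga is unaffected so carries Q and passed q to Aisha (qq), so Olga is Qq.
Dalia is an unaffected offspring of Farid (Qq) × Olga (Qq), whose cross gives 1/4 QQ : 1/2 Qq : 1/4 qq; conditioning on being unaffected, Dalia is QQ with probability 1/3, Qq with probability 2/3.
Summing over parental genotype combinations, P(offspring is unaffected) = 1/9·1 + 2/9·1 + 2/9·1 + 4/9·3/4 = 8/9.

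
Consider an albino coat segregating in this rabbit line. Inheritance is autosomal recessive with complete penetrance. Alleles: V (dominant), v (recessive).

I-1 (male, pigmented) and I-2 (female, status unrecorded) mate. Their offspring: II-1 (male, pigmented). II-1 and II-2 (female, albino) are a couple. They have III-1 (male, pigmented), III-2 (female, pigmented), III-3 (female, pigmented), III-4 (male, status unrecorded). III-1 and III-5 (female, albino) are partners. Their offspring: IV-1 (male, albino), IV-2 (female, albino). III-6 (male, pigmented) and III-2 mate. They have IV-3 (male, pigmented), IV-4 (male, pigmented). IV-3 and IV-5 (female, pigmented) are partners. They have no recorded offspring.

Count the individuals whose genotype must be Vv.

3

Obligate heterozygotes: III-1 is pigmented so carries V and received v from II-2 (vv), so III-1 is Vv; III-2 is pigmented so carries V and received v from II-2 (vv), so III-2 is Vv; III-3 is pigmented so carries V and received v from II-2 (vv), so III-3 is Vv.
Every other individual is either homozygous by phenotype or has at least one consistent homozygous assignment, so the count is 3.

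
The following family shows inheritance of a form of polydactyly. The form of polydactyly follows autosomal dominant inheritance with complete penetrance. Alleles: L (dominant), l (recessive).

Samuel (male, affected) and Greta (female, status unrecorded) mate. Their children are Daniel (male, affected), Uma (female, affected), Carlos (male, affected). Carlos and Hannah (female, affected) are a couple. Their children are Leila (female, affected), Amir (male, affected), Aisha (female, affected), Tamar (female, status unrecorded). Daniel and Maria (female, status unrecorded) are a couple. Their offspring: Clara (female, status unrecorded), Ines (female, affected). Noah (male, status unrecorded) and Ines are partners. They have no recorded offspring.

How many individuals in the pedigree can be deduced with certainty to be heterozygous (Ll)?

No individual's genotype is forced to Ll by the pedigree, so the count is 0.

0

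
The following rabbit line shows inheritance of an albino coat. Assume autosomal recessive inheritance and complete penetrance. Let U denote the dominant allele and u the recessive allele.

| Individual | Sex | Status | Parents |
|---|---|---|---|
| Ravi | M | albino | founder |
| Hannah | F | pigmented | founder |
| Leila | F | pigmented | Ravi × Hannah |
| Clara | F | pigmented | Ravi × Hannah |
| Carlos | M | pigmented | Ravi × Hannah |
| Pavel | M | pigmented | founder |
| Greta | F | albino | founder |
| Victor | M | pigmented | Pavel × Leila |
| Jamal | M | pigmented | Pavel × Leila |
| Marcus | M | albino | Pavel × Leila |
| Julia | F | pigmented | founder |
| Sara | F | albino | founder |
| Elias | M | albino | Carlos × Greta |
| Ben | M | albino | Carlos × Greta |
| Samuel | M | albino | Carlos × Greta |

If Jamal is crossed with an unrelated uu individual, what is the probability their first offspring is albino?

Pavel is pigmented so carries U and passed u to Marcus (uu), so Pavel is Uu.
Leila is pigmented so carries U and received u from Ravi (uu), so Leila is Uu.
Jamal is a pigmented offspring of Pavel (Uu) × Leila (Uu), whose cross gives 1/4 UU : 1/2 Uu : 1/4 uu; conditioning on being pigmented, Jamal is UU with probability 1/3, Uu with probability 2/3.
Summing over parental genotype combinations, P(offspring is albino) = 2/3·1/2 = 1/3.

1/3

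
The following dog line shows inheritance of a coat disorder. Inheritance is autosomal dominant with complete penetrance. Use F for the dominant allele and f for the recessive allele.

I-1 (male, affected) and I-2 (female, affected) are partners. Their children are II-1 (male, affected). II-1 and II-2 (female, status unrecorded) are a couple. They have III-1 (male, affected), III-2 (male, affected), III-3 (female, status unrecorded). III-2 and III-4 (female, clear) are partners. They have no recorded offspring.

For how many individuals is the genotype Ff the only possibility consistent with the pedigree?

No individual's genotype is forced to Ff by the pedigree, so the count is 0.

0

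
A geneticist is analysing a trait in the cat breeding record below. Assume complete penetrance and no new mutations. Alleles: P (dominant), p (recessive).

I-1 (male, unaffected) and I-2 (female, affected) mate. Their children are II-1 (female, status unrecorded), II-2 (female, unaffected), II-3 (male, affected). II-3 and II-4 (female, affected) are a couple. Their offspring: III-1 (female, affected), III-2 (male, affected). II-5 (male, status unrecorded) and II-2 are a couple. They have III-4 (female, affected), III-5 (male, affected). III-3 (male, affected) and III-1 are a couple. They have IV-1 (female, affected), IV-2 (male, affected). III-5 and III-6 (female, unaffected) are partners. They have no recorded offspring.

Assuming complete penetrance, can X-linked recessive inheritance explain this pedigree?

A consistent assignment under X-linked recessive exists: I-1 X^P Y, I-2 X^p X^p, II-1 X^P X^p, II-2 X^P X^p, II-3 X^p Y, II-4 X^p X^p, II-5 X^p Y, III-1 X^p X^p, III-2 X^p Y, III-3 X^p Y, III-4 X^p X^p, III-5 X^p Y, III-6 X^P X^P, IV-1 X^p X^p, IV-2 X^p Y.
In this assignment every recorded phenotype matches its genotype and every non-founder's genotype is obtainable from its parents' genotypes, so the pedigree is consistent.

Yes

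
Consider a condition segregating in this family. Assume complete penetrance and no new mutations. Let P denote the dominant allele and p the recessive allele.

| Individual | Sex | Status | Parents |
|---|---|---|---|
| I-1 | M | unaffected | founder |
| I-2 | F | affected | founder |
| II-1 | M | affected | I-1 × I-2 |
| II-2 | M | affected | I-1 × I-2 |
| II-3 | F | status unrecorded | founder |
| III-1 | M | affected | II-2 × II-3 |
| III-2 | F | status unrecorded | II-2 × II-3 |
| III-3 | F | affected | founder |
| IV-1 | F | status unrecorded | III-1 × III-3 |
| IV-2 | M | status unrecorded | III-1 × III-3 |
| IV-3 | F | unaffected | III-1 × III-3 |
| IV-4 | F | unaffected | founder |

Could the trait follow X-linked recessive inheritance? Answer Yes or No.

No

Under X-linked recessive, IV-3 (unaffected, female) cannot arise from III-1 (affected) × III-3 (affected).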